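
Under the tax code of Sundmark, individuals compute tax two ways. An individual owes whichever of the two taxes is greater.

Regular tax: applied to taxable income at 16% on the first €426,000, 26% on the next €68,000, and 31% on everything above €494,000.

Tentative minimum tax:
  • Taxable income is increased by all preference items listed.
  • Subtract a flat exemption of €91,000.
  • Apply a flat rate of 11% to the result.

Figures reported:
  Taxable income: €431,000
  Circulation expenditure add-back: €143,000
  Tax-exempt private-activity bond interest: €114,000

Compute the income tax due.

€69,460

Regular tax:
  €426,000 × 16% = €68,160
  €5,000 × 26% = €1,300
  → €69,460

Tentative minimum tax:
  Adjusted income: €431,000 + €143,000 + €114,000 = €688,000
  Less exemption €91,000 → base €597,000
  €597,000 × 11% = €65,670

€69,460 > €65,670, so the regular tax governs.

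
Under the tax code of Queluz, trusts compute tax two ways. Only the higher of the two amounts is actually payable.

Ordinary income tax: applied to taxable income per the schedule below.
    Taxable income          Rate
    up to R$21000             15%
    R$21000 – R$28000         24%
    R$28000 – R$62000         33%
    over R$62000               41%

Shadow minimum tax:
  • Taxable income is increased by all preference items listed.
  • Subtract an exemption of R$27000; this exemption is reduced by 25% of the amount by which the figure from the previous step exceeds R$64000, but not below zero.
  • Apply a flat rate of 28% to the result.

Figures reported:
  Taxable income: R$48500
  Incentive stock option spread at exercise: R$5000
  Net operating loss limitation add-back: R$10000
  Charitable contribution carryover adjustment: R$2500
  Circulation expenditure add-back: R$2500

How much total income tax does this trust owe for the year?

Ordinary income tax:
  R$21000 × 15% = R$3150
  R$7000 × 24% = R$1680
  R$20500 × 33% = R$6765
  → R$11595

Shadow minimum tax:
  Adjusted income: R$48500 + R$5000 + R$10000 + R$2500 + R$2500 = R$68500
  Exemption: R$27000 − 25% × (R$68500 − R$64000) = R$27000 − R$1125 = R$25875
  Base: R$68500 − R$25875 = R$42625
  R$42625 × 28% = R$11935

R$11935 > R$11595, so the shadow minimum tax is the binding amount.

R$11935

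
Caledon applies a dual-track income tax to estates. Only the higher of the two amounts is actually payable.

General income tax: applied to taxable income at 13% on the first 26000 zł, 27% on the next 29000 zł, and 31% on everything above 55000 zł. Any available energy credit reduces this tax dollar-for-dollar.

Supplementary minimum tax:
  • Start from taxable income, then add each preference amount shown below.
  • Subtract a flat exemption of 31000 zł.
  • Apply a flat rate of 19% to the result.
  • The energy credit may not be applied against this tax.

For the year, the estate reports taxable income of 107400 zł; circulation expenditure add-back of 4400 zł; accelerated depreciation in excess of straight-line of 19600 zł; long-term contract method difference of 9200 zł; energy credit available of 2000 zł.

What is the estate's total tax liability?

25454 zł

General income tax:
  26000 zł × 13% = 3380 zł
  29000 zł × 27% = 7830 zł
  52400 zł × 31% = 16244 zł
  → 27454 zł
  Less energy credit 2000 zł → 25454 zł

Supplementary minimum tax:
  Adjusted income: 107400 zł + 4400 zł + 19600 zł + 9200 zł = 140600 zł
  Less exemption 31000 zł → base 109600 zł
  109600 zł × 19% = 20824 zł

25454 zł > 20824 zł, so the general income tax governs.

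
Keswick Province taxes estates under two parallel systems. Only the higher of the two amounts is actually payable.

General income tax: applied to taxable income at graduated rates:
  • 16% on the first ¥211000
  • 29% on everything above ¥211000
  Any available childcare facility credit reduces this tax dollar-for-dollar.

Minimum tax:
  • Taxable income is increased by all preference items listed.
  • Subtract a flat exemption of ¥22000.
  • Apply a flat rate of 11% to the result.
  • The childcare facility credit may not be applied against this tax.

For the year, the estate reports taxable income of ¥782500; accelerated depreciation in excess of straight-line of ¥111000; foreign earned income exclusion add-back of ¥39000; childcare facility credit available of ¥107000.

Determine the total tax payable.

Minimum tax:
  Adjusted income: ¥782500 + ¥111000 + ¥39000 = ¥932500
  Less exemption ¥22000 → base ¥910500
  ¥910500 × 11% = ¥100155

General income tax:
  ¥211000 × 16% = ¥33760
  ¥571500 × 29% = ¥165735
  → ¥199495
  Less childcare facility credit ¥107000 → ¥92495

¥100155 > ¥92495, so the minimum tax is the binding amount.

¥100155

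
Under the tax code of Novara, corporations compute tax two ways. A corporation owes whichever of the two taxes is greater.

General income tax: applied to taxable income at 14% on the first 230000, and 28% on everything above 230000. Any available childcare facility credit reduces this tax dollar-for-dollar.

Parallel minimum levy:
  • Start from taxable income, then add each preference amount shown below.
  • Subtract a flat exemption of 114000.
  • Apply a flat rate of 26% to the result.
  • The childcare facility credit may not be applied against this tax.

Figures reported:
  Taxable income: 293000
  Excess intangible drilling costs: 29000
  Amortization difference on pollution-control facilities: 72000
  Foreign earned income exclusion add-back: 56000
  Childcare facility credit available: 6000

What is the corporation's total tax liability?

Parallel minimum levy:
  Adjusted income: 293000 + 29000 + 72000 + 56000 = 450000
  Less exemption 114000 → base 336000
  336000 × 26% = 87360

General income tax:
  230000 × 14% = 32200
  63000 × 28% = 17640
  → 49840
  Less childcare facility credit 6000 → 43840

87360 > 43840, so the parallel minimum levy is the binding amount.

87360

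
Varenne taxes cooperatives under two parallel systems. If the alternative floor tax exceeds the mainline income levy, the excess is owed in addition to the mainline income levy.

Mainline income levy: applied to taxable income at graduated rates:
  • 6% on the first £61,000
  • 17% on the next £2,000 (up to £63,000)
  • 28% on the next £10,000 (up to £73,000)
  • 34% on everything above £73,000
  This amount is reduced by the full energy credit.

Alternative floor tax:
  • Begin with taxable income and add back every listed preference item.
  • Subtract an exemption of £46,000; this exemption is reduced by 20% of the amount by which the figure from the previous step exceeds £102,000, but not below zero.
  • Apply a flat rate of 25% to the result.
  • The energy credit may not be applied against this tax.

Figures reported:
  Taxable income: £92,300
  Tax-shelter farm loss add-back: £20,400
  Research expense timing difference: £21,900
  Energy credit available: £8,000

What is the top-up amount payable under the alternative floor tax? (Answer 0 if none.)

Mainline income levy:
  £61,000 × 6% = £3,660
  £2,000 × 17% = £340
  £10,000 × 28% = £2,800
  £19,300 × 34% = £6,562
  → £13,362
  Less energy credit £8,000 → £5,362

Alternative floor tax:
  Adjusted income: £92,300 + £20,400 + £21,900 = £134,600
  Exemption: £46,000 − 20% × (£134,600 − £102,000) = £46,000 − £6,520 = £39,480
  Base: £134,600 − £39,480 = £95,120
  £95,120 × 25% = £23,780

Excess of alternative floor tax over mainline income levy: £23,780 − £5,362 = £18,418.

£18,418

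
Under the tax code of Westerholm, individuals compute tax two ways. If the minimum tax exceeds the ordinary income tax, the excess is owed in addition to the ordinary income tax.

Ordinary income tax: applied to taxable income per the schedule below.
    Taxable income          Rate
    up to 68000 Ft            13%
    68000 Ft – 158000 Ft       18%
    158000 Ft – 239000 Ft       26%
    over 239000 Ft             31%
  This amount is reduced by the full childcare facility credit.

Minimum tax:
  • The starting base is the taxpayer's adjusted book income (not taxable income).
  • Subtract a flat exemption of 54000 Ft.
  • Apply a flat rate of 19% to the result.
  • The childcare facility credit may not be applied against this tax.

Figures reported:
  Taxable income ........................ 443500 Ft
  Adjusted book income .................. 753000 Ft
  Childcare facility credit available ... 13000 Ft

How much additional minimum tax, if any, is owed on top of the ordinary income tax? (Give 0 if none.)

Minimum tax:
  Base (adjusted book income): 753000 Ft
  Less exemption 54000 Ft → base 699000 Ft
  699000 Ft × 19% = 132810 Ft

Ordinary income tax:
  68000 Ft × 13% = 8840 Ft
  90000 Ft × 18% = 16200 Ft
  81000 Ft × 26% = 21060 Ft
  204500 Ft × 31% = 63395 Ft
  → 109495 Ft
  Less childcare facility credit 13000 Ft → 96495 Ft

Excess of minimum tax over ordinary income tax: 132810 Ft − 96495 Ft = 36315 Ft.

36315 Ft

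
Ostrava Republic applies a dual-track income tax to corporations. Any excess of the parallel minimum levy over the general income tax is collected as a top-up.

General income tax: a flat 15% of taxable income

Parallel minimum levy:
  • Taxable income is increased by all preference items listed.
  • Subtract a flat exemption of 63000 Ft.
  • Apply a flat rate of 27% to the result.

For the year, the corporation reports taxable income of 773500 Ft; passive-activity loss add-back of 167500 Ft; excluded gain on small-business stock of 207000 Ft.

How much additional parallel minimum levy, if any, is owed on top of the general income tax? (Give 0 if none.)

176925 Ft

Parallel minimum levy:
  Adjusted income: 773500 Ft + 167500 Ft + 207000 Ft = 1148000 Ft
  Less exemption 63000 Ft → base 1085000 Ft
  1085000 Ft × 27% = 292950 Ft

General income tax:
  773500 Ft × 15% = 116025 Ft

Excess of parallel minimum levy over general income tax: 292950 Ft − 116025 Ft = 176925 Ft.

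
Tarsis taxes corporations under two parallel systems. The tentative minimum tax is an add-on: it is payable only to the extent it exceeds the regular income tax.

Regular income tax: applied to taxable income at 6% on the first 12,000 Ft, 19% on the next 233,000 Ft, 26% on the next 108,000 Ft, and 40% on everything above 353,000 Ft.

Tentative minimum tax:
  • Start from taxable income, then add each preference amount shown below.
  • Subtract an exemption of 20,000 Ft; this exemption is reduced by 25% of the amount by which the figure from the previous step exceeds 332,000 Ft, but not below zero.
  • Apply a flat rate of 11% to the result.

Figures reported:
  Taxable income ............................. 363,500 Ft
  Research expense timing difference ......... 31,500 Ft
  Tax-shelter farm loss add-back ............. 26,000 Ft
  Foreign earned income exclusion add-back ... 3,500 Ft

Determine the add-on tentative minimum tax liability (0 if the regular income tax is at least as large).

0 Ft

Tentative minimum tax:
  Adjusted income: 363,500 Ft + 31,500 Ft + 26,000 Ft + 3,500 Ft = 424,500 Ft
  Exemption: 25% × (424,500 Ft − 332,000 Ft) = 23,125 Ft ≥ 20,000 Ft, so the exemption is fully phased out
  Base: 424,500 Ft − 0 Ft = 424,500 Ft
  424,500 Ft × 11% = 46,695 Ft

Regular income tax:
  12,000 Ft × 6% = 720 Ft
  233,000 Ft × 19% = 44,270 Ft
  108,000 Ft × 26% = 28,080 Ft
  10,500 Ft × 40% = 4,200 Ft
  → 77,270 Ft

46,695 Ft ≤ 77,270 Ft, so no add-on is due.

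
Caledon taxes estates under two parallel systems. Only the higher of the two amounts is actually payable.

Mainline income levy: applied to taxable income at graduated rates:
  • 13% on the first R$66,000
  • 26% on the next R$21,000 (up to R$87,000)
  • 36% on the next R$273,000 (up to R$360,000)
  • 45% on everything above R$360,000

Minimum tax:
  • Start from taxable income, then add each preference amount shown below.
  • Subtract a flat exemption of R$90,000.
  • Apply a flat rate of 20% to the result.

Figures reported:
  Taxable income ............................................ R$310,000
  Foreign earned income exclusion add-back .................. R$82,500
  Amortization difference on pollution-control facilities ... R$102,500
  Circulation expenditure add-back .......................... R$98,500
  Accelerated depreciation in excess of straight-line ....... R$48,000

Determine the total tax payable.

R$110,300

Minimum tax:
  Adjusted income: R$310,000 + R$82,500 + R$102,500 + R$98,500 + R$48,000 = R$641,500
  Less exemption R$90,000 → base R$551,500
  R$551,500 × 20% = R$110,300

Mainline income levy:
  R$66,000 × 13% = R$8,580
  R$21,000 × 26% = R$5,460
  R$223,000 × 36% = R$80,280
  → R$94,320

R$110,300 > R$94,320, so the minimum tax is the binding amount.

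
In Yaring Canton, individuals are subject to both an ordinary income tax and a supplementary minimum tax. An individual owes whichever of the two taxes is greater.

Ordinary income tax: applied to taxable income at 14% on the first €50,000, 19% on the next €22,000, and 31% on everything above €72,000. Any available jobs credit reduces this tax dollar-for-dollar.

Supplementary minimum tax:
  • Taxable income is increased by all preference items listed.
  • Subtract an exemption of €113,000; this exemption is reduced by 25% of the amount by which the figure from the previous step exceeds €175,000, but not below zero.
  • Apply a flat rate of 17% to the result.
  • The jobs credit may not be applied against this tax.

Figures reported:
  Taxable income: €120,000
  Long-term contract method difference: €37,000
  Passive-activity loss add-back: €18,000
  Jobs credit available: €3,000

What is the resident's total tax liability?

€23,060

Ordinary income tax:
  €50,000 × 14% = €7,000
  €22,000 × 19% = €4,180
  €48,000 × 31% = €14,880
  → €26,060
  Less jobs credit €3,000 → €23,060

Supplementary minimum tax:
  Adjusted income: €120,000 + €37,000 + €18,000 = €175,000
  Exemption: €175,000 ≤ €175,000, so full €113,000 applies
  Base: €175,000 − €113,000 = €62,000
  €62,000 × 17% = €10,540

€23,060 > €10,540, so the ordinary income tax governs.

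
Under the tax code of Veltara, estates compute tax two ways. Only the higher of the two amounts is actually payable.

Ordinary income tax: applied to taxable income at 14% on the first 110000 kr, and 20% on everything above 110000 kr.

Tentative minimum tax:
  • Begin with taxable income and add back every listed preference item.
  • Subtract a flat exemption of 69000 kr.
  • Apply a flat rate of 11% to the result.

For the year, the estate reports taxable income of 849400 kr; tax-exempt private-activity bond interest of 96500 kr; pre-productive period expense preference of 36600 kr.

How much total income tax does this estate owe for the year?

Ordinary income tax:
  110000 kr × 14% = 15400 kr
  739400 kr × 20% = 147880 kr
  → 163280 kr

Tentative minimum tax:
  Adjusted income: 849400 kr + 96500 kr + 36600 kr = 982500 kr
  Less exemption 69000 kr → base 913500 kr
  913500 kr × 11% = 100485 kr

163280 kr > 100485 kr, so the ordinary income tax governs.

163280 kr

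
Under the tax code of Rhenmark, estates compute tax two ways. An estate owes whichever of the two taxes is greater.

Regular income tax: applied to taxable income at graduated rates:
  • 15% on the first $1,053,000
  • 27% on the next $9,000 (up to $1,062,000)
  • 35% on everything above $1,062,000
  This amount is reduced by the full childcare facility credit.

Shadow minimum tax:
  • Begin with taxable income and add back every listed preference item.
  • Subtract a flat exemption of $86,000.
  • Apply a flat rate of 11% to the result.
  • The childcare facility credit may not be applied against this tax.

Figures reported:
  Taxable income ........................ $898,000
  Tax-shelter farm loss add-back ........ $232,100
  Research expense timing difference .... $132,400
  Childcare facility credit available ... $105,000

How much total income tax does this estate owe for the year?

Regular income tax:
  $898,000 × 15% = $134,700
  Less childcare facility credit $105,000 → $29,700

Shadow minimum tax:
  Adjusted income: $898,000 + $232,100 + $132,400 = $1,262,500
  Less exemption $86,000 → base $1,176,500
  $1,176,500 × 11% = $129,415

$129,415 > $29,700, so the shadow minimum tax is the binding amount.

$129,415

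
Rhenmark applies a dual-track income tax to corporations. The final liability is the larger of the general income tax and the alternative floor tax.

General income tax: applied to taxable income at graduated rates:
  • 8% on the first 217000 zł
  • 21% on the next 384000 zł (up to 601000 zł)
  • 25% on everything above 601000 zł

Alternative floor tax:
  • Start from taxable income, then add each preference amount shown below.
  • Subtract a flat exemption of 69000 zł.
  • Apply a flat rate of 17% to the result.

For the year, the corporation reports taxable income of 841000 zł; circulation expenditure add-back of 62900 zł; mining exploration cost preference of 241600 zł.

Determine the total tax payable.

183005 zł

Alternative floor tax:
  Adjusted income: 841000 zł + 62900 zł + 241600 zł = 1145500 zł
  Less exemption 69000 zł → base 1076500 zł
  1076500 zł × 17% = 183005 zł

General income tax:
  217000 zł × 8% = 17360 zł
  384000 zł × 21% = 80640 zł
  240000 zł × 25% = 60000 zł
  → 158000 zł

183005 zł > 158000 zł, so the alternative floor tax is the binding amount.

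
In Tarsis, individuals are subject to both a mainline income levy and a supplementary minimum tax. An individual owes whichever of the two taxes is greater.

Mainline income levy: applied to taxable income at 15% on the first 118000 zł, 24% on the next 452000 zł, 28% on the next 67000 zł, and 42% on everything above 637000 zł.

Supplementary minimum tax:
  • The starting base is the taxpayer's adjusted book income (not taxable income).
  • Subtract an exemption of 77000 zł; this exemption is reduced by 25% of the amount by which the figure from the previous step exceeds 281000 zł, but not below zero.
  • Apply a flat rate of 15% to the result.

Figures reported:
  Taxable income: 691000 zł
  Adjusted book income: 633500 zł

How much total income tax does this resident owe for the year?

167620 zł

Supplementary minimum tax:
  Base (adjusted book income): 633500 zł
  Exemption: 25% × (633500 zł − 281000 zł) = 88125 zł ≥ 77000 zł, so the exemption is fully phased out
  Base: 633500 zł − 0 zł = 633500 zł
  633500 zł × 15% = 95025 zł

Mainline income levy:
  118000 zł × 15% = 17700 zł
  452000 zł × 24% = 108480 zł
  67000 zł × 28% = 18760 zł
  54000 zł × 42% = 22680 zł
  → 167620 zł

167620 zł > 95025 zł, so the mainline income levy governs.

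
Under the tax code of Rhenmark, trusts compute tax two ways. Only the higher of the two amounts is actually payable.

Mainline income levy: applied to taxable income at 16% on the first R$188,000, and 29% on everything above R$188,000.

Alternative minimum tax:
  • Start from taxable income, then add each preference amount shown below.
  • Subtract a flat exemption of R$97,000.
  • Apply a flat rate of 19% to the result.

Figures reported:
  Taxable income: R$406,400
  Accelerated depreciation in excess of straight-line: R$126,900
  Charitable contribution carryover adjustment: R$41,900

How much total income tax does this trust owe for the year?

R$93,416

Mainline income levy:
  R$188,000 × 16% = R$30,080
  R$218,400 × 29% = R$63,336
  → R$93,416

Alternative minimum tax:
  Adjusted income: R$406,400 + R$126,900 + R$41,900 = R$575,200
  Less exemption R$97,000 → base R$478,200
  R$478,200 × 19% = R$90,858

R$93,416 > R$90,858, so the mainline income levy governs.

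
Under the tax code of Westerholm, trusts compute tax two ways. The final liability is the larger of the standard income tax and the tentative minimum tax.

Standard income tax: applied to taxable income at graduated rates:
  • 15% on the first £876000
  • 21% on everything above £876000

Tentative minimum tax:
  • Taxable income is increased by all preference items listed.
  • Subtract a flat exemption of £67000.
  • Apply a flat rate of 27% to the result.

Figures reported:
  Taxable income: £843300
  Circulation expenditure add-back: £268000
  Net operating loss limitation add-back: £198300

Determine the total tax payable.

£335502

Standard income tax:
  £843300 × 15% = £126495

Tentative minimum tax:
  Adjusted income: £843300 + £268000 + £198300 = £1309600
  Less exemption £67000 → base £1242600
  £1242600 × 27% = £335502

£335502 > £126495, so the tentative minimum tax is the binding amount.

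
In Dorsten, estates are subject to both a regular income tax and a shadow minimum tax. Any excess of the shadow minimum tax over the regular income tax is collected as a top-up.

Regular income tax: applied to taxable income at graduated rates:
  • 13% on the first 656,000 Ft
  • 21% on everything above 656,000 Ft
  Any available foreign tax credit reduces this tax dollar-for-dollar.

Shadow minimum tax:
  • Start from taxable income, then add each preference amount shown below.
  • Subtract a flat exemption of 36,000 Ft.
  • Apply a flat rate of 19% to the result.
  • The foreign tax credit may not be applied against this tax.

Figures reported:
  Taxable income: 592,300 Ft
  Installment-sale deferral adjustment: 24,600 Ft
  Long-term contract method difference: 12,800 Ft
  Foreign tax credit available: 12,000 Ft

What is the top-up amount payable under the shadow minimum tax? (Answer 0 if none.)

47,804 Ft

Regular income tax:
  592,300 Ft × 13% = 76,999 Ft
  Less foreign tax credit 12,000 Ft → 64,999 Ft

Shadow minimum tax:
  Adjusted income: 592,300 Ft + 24,600 Ft + 12,800 Ft = 629,700 Ft
  Less exemption 36,000 Ft → base 593,700 Ft
  593,700 Ft × 19% = 112,803 Ft

Excess of shadow minimum tax over regular income tax: 112,803 Ft − 64,999 Ft = 47,804 Ft.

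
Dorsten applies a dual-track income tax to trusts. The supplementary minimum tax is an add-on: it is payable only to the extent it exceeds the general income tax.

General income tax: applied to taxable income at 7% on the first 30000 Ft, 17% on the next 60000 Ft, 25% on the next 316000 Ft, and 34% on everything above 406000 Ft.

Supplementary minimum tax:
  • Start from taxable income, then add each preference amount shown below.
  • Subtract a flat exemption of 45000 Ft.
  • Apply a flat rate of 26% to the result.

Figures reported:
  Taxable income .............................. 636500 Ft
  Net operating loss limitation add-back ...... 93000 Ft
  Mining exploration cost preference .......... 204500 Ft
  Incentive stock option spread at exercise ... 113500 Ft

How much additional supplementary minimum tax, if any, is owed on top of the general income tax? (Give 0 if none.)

90980 Ft

General income tax:
  30000 Ft × 7% = 2100 Ft
  60000 Ft × 17% = 10200 Ft
  316000 Ft × 25% = 79000 Ft
  230500 Ft × 34% = 78370 Ft
  → 169670 Ft

Supplementary minimum tax:
  Adjusted income: 636500 Ft + 93000 Ft + 204500 Ft + 113500 Ft = 1047500 Ft
  Less exemption 45000 Ft → base 1002500 Ft
  1002500 Ft × 26% = 260650 Ft

Excess of supplementary minimum tax over general income tax: 260650 Ft − 169670 Ft = 90980 Ft.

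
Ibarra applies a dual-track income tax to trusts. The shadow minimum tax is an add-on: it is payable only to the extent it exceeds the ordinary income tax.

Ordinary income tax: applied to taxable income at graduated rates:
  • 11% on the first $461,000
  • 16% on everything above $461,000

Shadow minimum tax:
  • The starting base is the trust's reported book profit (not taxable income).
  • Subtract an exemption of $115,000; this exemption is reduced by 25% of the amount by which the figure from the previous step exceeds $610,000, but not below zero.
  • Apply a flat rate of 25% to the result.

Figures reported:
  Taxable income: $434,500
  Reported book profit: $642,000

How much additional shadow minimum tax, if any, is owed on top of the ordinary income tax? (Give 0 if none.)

$85,955

Shadow minimum tax:
  Base (reported book profit): $642,000
  Exemption: $115,000 − 25% × ($642,000 − $610,000) = $115,000 − $8,000 = $107,000
  Base: $642,000 − $107,000 = $535,000
  $535,000 × 25% = $133,750

Ordinary income tax:
  $434,500 × 11% = $47,795

Excess of shadow minimum tax over ordinary income tax: $133,750 − $47,795 = $85,955.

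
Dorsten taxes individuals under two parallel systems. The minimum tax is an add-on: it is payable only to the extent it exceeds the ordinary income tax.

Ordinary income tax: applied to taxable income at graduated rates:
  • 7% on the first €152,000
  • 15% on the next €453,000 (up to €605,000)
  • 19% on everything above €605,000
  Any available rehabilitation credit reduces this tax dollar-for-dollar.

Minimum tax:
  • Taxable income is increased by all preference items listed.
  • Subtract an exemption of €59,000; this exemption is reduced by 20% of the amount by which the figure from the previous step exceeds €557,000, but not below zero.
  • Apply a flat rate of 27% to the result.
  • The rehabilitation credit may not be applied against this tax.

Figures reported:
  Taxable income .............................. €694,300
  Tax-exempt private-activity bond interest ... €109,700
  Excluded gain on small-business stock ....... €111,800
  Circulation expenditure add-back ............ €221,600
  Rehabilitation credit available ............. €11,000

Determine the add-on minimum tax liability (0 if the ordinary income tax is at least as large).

€222,541

Ordinary income tax:
  €152,000 × 7% = €10,640
  €453,000 × 15% = €67,950
  €89,300 × 19% = €16,967
  → €95,557
  Less rehabilitation credit €11,000 → €84,557

Minimum tax:
  Adjusted income: €694,300 + €109,700 + €111,800 + €221,600 = €1,137,400
  Exemption: 20% × (€1,137,400 − €557,000) = €116,080 ≥ €59,000, so the exemption is fully phased out
  Base: €1,137,400 − €0 = €1,137,400
  €1,137,400 × 27% = €307,098

Excess of minimum tax over ordinary income tax: €307,098 − €84,557 = €222,541.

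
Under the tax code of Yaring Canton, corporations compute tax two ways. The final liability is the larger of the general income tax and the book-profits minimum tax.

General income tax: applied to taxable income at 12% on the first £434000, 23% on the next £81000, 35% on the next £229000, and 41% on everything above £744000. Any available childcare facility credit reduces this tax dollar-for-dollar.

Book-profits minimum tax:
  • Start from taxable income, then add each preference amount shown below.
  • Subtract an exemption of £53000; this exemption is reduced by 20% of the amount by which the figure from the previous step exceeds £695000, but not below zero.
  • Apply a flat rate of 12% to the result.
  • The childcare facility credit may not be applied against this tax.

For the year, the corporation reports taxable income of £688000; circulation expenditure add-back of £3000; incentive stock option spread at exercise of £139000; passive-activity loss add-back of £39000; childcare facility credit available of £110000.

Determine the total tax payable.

Book-profits minimum tax:
  Adjusted income: £688000 + £3000 + £139000 + £39000 = £869000
  Exemption: £53000 − 20% × (£869000 − £695000) = £53000 − £34800 = £18200
  Base: £869000 − £18200 = £850800
  £850800 × 12% = £102096

General income tax:
  £434000 × 12% = £52080
  £81000 × 23% = £18630
  £173000 × 35% = £60550
  → £131260
  Less childcare facility credit £110000 → £21260

£102096 > £21260, so the book-profits minimum tax is the binding amount.

£102096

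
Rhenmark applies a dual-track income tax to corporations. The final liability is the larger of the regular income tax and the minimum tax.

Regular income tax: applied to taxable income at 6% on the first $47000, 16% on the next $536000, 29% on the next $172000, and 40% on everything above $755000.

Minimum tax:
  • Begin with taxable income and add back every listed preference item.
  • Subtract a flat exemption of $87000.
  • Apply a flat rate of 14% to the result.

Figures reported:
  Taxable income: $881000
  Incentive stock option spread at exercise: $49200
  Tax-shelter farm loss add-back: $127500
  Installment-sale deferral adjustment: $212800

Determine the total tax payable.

$188860

Minimum tax:
  Adjusted income: $881000 + $49200 + $127500 + $212800 = $1270500
  Less exemption $87000 → base $1183500
  $1183500 × 14% = $165690

Regular income tax:
  $47000 × 6% = $2820
  $536000 × 16% = $85760
  $172000 × 29% = $49880
  $126000 × 40% = $50400
  → $188860

$188860 > $165690, so the regular income tax governs.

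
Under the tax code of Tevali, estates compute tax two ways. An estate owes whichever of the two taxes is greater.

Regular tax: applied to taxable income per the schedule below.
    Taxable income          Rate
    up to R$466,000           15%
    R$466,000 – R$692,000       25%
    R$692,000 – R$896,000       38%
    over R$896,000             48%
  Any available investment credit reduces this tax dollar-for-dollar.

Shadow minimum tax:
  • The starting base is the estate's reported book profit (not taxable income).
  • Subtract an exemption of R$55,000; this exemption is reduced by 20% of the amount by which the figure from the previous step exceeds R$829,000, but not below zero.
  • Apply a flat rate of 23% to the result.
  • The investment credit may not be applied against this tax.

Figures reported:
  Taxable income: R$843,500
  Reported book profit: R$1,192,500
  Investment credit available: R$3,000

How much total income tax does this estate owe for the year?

R$274,275

Regular tax:
  R$466,000 × 15% = R$69,900
  R$226,000 × 25% = R$56,500
  R$151,500 × 38% = R$57,570
  → R$183,970
  Less investment credit R$3,000 → R$180,970

Shadow minimum tax:
  Base (reported book profit): R$1,192,500
  Exemption: 20% × (R$1,192,500 − R$829,000) = R$72,700 ≥ R$55,000, so the exemption is fully phased out
  Base: R$1,192,500 − R$0 = R$1,192,500
  R$1,192,500 × 23% = R$274,275

R$274,275 > R$180,970, so the shadow minimum tax is the binding amount.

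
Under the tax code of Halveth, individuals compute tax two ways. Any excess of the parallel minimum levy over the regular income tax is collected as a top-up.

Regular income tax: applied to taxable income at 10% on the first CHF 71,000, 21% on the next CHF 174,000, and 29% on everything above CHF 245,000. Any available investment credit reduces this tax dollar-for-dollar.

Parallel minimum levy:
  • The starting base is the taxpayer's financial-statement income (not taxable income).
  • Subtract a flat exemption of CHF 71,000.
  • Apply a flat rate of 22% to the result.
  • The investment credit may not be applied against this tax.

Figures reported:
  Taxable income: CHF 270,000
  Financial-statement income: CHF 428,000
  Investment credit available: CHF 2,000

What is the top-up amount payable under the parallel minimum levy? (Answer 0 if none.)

CHF 29,650

Regular income tax:
  CHF 71,000 × 10% = CHF 7,100
  CHF 174,000 × 21% = CHF 36,540
  CHF 25,000 × 29% = CHF 7,250
  → CHF 50,890
  Less investment credit CHF 2,000 → CHF 48,890

Parallel minimum levy:
  Base (financial-statement income): CHF 428,000
  Less exemption CHF 71,000 → base CHF 357,000
  CHF 357,000 × 22% = CHF 78,540

Excess of parallel minimum levy over regular income tax: CHF 78,540 − CHF 48,890 = CHF 29,650.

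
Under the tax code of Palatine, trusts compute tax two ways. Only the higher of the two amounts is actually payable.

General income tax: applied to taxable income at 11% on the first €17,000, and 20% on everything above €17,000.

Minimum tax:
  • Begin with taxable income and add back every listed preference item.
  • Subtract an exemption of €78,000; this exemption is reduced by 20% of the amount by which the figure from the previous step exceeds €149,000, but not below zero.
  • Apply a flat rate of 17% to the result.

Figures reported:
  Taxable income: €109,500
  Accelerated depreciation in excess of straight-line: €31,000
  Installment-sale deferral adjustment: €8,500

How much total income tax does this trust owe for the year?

Minimum tax:
  Adjusted income: €109,500 + €31,000 + €8,500 = €149,000
  Exemption: €149,000 ≤ €149,000, so full €78,000 applies
  Base: €149,000 − €78,000 = €71,000
  €71,000 × 17% = €12,070

General income tax:
  €17,000 × 11% = €1,870
  €92,500 × 20% = €18,500
  → €20,370

€20,370 > €12,070, so the general income tax governs.

€20,370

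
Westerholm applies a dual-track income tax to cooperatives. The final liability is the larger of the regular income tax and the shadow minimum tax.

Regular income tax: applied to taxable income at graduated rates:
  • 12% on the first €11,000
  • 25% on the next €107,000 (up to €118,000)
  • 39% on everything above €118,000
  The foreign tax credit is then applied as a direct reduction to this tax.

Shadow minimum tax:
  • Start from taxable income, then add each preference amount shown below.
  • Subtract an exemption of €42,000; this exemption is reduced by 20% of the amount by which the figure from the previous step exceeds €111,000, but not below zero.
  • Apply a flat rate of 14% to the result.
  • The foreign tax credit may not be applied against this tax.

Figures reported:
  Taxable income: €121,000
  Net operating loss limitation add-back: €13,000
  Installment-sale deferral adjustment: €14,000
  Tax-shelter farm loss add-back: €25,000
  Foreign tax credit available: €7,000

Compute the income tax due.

€22,240

Regular income tax:
  €11,000 × 12% = €1,320
  €107,000 × 25% = €26,750
  €3,000 × 39% = €1,170
  → €29,240
  Less foreign tax credit €7,000 → €22,240

Shadow minimum tax:
  Adjusted income: €121,000 + €13,000 + €14,000 + €25,000 = €173,000
  Exemption: €42,000 − 20% × (€173,000 − €111,000) = €42,000 − €12,400 = €29,600
  Base: €173,000 − €29,600 = €143,400
  €143,400 × 14% = €20,076

€22,240 > €20,076, so the regular income tax governs.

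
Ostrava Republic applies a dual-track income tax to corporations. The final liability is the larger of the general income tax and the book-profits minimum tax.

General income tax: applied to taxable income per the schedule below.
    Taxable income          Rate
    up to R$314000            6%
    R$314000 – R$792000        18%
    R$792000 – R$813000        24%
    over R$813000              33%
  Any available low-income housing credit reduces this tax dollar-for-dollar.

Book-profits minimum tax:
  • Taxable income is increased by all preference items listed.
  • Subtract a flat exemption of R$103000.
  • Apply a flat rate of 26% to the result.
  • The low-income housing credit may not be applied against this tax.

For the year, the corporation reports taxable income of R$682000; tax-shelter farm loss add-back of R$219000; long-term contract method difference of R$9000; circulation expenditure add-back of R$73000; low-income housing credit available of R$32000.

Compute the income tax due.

General income tax:
  R$314000 × 6% = R$18840
  R$368000 × 18% = R$66240
  → R$85080
  Less low-income housing credit R$32000 → R$53080

Book-profits minimum tax:
  Adjusted income: R$682000 + R$219000 + R$9000 + R$73000 = R$983000
  Less exemption R$103000 → base R$880000
  R$880000 × 26% = R$228800

R$228800 > R$53080, so the book-profits minimum tax is the binding amount.

R$228800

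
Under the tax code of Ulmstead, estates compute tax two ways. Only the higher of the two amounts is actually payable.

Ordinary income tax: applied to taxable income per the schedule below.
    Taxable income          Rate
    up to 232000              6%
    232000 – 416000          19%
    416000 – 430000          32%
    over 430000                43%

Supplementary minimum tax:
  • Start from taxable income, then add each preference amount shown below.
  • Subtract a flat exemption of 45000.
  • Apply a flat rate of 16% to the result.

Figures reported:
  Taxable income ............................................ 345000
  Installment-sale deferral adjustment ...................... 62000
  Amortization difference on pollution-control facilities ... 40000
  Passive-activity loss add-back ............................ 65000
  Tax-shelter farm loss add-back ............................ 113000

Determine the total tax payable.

Ordinary income tax:
  232000 × 6% = 13920
  113000 × 19% = 21470
  → 35390

Supplementary minimum tax:
  Adjusted income: 345000 + 62000 + 40000 + 65000 + 113000 = 625000
  Less exemption 45000 → base 580000
  580000 × 16% = 92800

92800 > 35390, so the supplementary minimum tax is the binding amount.

92800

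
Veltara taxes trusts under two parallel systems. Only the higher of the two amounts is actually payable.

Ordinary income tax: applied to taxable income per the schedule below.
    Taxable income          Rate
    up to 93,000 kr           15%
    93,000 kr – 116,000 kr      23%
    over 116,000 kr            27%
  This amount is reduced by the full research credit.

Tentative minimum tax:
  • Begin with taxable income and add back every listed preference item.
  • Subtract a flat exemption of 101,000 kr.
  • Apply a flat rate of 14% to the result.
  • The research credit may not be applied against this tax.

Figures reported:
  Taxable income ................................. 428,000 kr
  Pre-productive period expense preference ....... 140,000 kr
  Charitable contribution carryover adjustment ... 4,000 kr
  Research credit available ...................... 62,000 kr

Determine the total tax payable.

Tentative minimum tax:
  Adjusted income: 428,000 kr + 140,000 kr + 4,000 kr = 572,000 kr
  Less exemption 101,000 kr → base 471,000 kr
  471,000 kr × 14% = 65,940 kr

Ordinary income tax:
  93,000 kr × 15% = 13,950 kr
  23,000 kr × 23% = 5,290 kr
  312,000 kr × 27% = 84,240 kr
  → 103,480 kr
  Less research credit 62,000 kr → 41,480 kr

65,940 kr > 41,480 kr, so the tentative minimum tax is the binding amount.

65,940 kr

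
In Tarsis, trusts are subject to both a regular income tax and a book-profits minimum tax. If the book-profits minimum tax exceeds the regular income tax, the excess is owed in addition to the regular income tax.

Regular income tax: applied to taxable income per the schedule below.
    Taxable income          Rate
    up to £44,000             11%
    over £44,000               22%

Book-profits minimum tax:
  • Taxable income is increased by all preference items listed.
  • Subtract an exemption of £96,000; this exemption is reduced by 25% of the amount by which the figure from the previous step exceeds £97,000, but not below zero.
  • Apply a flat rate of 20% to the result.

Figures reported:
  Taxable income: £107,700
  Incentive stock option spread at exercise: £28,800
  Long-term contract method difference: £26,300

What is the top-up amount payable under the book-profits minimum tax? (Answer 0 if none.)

£0

Book-profits minimum tax:
  Adjusted income: £107,700 + £28,800 + £26,300 = £162,800
  Exemption: £96,000 − 25% × (£162,800 − £97,000) = £96,000 − £16,450 = £79,550
  Base: £162,800 − £79,550 = £83,250
  £83,250 × 20% = £16,650

Regular income tax:
  £44,000 × 11% = £4,840
  £63,700 × 22% = £14,014
  → £18,854

£16,650 ≤ £18,854, so no add-on is due.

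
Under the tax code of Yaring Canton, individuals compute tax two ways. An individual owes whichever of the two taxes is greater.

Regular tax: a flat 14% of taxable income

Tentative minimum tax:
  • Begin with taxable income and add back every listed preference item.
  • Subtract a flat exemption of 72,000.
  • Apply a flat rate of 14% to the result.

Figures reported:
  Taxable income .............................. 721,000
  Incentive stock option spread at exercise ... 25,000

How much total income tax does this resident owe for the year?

100,940

Tentative minimum tax:
  Adjusted income: 721,000 + 25,000 = 746,000
  Less exemption 72,000 → base 674,000
  674,000 × 14% = 94,360

Regular tax:
  721,000 × 14% = 100,940

100,940 > 94,360, so the regular tax governs.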